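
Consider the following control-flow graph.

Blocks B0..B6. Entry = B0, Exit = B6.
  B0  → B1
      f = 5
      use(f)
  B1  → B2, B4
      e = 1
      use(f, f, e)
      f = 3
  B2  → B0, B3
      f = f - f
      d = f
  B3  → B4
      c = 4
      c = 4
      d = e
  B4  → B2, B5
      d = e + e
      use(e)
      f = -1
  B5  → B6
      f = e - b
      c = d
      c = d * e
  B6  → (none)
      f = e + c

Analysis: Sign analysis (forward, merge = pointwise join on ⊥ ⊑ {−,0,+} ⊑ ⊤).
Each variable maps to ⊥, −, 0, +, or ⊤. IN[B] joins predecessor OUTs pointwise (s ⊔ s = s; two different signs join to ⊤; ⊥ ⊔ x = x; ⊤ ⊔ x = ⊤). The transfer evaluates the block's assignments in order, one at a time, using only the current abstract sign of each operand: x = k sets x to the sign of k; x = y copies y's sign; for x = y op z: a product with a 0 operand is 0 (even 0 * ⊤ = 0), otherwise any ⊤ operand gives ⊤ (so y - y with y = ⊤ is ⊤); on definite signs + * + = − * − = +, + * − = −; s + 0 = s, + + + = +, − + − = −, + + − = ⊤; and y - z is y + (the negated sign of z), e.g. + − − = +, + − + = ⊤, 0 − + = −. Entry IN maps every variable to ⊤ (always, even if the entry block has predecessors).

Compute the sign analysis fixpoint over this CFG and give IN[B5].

Fixpoint table:
  B0: | IN=(all ⊤) | OUT={f:+; rest ⊤}
  B1: | IN={f:+; rest ⊤} | OUT={e:+, f:+; rest ⊤}
  B2: | IN={e:+; rest ⊤} | OUT={e:+; rest ⊤}
  B3: | IN={e:+; rest ⊤} | OUT={c:+, d:+, e:+; rest ⊤}
  B4: | IN={e:+; rest ⊤} | OUT={d:+, e:+, f:-; rest ⊤}
  B5: | IN={d:+, e:+, f:-; rest ⊤} | OUT={c:+, d:+, e:+; rest ⊤}
  B6: | IN={c:+, d:+, e:+; rest ⊤} | OUT={c:+, d:+, e:+, f:+; rest ⊤}

Merge at B5: IN[B5] = OUT[B4] = {a: ⊤, b: ⊤, c: ⊤, d: +, e: +, f: -}

Answer: {a: ⊤, b: ⊤, c: ⊤, d: +, e: +, f: -}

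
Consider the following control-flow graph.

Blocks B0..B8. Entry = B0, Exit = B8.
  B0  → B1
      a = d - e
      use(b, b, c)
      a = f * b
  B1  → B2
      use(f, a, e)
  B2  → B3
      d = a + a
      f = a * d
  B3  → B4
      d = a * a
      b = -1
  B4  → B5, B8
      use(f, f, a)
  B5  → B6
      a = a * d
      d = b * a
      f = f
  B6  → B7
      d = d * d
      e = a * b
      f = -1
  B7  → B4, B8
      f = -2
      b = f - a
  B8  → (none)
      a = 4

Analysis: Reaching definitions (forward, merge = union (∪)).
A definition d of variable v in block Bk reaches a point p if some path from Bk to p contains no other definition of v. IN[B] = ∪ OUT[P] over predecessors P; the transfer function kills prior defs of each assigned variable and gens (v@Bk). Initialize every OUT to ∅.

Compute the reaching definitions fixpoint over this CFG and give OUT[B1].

Answer: {a@B0}

Working:
Per-block solution:
  B0: | IN={} | OUT={a@B0}
  B1: | IN={a@B0} | OUT={a@B0}
  B2: | IN={a@B0} | OUT={a@B0, d@B2, f@B2}
  B3: | IN={a@B0, d@B2, f@B2} | OUT={a@B0, b@B3, d@B3, f@B2}
  B4: | IN={a@B0, a@B5, b@B3, b@B7, d@B3, d@B6, e@B6, f@B2, f@B7} | OUT={a@B0, a@B5, b@B3, b@B7, d@B3, d@B6, e@B6, f@B2, f@B7}
  B5: | IN={a@B0, a@B5, b@B3, b@B7, d@B3, d@B6, e@B6, f@B2, f@B7} | OUT={a@B5, b@B3, b@B7, d@B5, e@B6, f@B5}
  B6: | IN={a@B5, b@B3, b@B7, d@B5, e@B6, f@B5} | OUT={a@B5, b@B3, b@B7, d@B6, e@B6, f@B6}
  B7: | IN={a@B5, b@B3, b@B7, d@B6, e@B6, f@B6} | OUT={a@B5, b@B7, d@B6, e@B6, f@B7}
  B8: | IN={a@B0, a@B5, b@B3, b@B7, d@B3, d@B6, e@B6, f@B2, f@B7} | OUT={a@B8, b@B3, b@B7, d@B3, d@B6, e@B6, f@B2, f@B7}

Merge at B1: IN[B1] = OUT[B0] = {a@B0}
Applying B1's transfer function to that IN value gives OUT[B1] (row B1 above).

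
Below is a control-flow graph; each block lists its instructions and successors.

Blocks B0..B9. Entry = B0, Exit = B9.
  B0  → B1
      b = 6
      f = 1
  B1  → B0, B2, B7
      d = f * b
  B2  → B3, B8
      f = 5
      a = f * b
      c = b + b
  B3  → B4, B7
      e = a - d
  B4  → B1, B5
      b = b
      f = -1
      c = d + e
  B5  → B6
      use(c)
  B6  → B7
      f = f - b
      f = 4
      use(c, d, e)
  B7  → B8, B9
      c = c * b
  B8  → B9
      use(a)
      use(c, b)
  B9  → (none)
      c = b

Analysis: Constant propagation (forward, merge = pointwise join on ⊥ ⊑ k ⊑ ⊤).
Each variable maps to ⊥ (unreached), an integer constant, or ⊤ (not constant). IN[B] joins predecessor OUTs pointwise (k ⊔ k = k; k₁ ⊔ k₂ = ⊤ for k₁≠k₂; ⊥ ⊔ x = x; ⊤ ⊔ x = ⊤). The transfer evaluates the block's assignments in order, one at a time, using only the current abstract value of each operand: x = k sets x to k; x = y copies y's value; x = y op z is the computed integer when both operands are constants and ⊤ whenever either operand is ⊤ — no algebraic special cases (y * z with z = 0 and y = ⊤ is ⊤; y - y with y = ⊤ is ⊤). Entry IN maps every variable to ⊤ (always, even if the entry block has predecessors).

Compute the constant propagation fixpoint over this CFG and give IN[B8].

Converged values:
  B0:  IN=(all ⊤)  OUT={b:6, f:1; rest ⊤}
  B1:  IN={b:6; rest ⊤}  OUT={b:6; rest ⊤}
  B2:  IN={b:6; rest ⊤}  OUT={a:30, b:6, c:12, f:5; rest ⊤}
  B3:  IN={a:30, b:6, c:12, f:5; rest ⊤}  OUT={a:30, b:6, c:12, f:5; rest ⊤}
  B4:  IN={a:30, b:6, c:12, f:5; rest ⊤}  OUT={a:30, b:6, f:-1; rest ⊤}
  B5:  IN={a:30, b:6, f:-1; rest ⊤}  OUT={a:30, b:6, f:-1; rest ⊤}
  B6:  IN={a:30, b:6, f:-1; rest ⊤}  OUT={a:30, b:6, f:4; rest ⊤}
  B7:  IN={b:6; rest ⊤}  OUT={b:6; rest ⊤}
  B8:  IN={b:6; rest ⊤}  OUT={b:6; rest ⊤}
  B9:  IN={b:6; rest ⊤}  OUT={b:6, c:6; rest ⊤}

Merge at B8: IN[B8] = OUT[B2] ⊔ OUT[B7] = {a: ⊤, b: 6, c: ⊤, d: ⊤, e: ⊤, f: ⊤}

Answer: {a: ⊤, b: 6, c: ⊤, d: ⊤, e: ⊤, f: ⊤}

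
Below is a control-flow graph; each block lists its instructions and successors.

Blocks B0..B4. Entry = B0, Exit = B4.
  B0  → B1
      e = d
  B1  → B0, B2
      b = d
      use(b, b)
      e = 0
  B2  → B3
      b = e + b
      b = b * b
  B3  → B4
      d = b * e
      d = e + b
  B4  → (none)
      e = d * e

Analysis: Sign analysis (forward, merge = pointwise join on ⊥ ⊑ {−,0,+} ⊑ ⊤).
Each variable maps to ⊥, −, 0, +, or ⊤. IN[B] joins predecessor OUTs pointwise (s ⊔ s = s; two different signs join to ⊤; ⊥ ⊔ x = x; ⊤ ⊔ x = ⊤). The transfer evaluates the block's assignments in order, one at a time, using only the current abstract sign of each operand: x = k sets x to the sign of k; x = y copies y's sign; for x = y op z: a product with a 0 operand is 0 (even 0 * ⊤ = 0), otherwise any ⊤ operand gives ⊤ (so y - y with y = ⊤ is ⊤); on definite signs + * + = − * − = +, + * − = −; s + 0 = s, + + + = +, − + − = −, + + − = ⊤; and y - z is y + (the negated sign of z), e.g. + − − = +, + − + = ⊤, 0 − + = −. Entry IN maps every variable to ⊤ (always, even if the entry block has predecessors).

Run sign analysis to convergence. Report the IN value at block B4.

Answer: {a: ⊤, b: ⊤, c: ⊤, d: ⊤, e: 0, f: ⊤}

Working:
Fixpoint table:
  B0:  IN=(all ⊤)  OUT=(all ⊤)
  B1:  IN=(all ⊤)  OUT={e:0; rest ⊤}
  B2:  IN={e:0; rest ⊤}  OUT={e:0; rest ⊤}
  B3:  IN={e:0; rest ⊤}  OUT={e:0; rest ⊤}
  B4:  IN={e:0; rest ⊤}  OUT={e:0; rest ⊤}

Merge at B4: IN[B4] = OUT[B3] = {a: ⊤, b: ⊤, c: ⊤, d: ⊤, e: 0, f: ⊤}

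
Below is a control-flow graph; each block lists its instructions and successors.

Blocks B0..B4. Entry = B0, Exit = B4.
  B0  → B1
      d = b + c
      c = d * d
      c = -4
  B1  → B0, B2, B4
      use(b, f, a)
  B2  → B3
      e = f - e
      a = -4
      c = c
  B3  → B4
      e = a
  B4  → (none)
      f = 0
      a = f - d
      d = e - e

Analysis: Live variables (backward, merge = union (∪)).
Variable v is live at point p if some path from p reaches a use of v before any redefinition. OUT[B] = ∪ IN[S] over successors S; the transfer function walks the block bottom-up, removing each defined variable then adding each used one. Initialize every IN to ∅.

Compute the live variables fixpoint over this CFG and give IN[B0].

Per-block solution:
  B0:  IN={a, b, c, e, f}  OUT={a, b, c, d, e, f}
  B1:  IN={a, b, c, d, e, f}  OUT={a, b, c, d, e, f}
  B2:  IN={c, d, e, f}  OUT={a, d}
  B3:  IN={a, d}  OUT={d, e}
  B4:  IN={d, e}  OUT={}

Merge at B0: OUT[B0] = IN[B1] = {a, b, c, d, e, f}
Applying B0's transfer function to that OUT value gives IN[B0] (row B0 above).

Answer: {a, b, c, e, f}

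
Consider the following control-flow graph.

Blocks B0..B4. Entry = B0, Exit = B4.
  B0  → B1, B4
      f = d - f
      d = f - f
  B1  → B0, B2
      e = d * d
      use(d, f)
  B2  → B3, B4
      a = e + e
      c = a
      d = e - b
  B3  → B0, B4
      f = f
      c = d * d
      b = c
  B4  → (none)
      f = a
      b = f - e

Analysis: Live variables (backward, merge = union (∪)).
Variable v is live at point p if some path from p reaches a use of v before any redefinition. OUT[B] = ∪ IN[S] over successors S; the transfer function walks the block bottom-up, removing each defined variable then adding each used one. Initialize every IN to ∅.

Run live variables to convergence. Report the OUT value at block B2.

Answer: {a, d, e, f}

Working:
Converged values:
  B0:  IN={a, b, d, e, f}  OUT={a, b, d, e, f}
  B1:  IN={a, b, d, f}  OUT={a, b, d, e, f}
  B2:  IN={b, e, f}  OUT={a, d, e, f}
  B3:  IN={a, d, e, f}  OUT={a, b, d, e, f}
  B4:  IN={a, e}  OUT={}

Merge at B2: OUT[B2] = IN[B3] ⊔ IN[B4] = {a, d, e, f}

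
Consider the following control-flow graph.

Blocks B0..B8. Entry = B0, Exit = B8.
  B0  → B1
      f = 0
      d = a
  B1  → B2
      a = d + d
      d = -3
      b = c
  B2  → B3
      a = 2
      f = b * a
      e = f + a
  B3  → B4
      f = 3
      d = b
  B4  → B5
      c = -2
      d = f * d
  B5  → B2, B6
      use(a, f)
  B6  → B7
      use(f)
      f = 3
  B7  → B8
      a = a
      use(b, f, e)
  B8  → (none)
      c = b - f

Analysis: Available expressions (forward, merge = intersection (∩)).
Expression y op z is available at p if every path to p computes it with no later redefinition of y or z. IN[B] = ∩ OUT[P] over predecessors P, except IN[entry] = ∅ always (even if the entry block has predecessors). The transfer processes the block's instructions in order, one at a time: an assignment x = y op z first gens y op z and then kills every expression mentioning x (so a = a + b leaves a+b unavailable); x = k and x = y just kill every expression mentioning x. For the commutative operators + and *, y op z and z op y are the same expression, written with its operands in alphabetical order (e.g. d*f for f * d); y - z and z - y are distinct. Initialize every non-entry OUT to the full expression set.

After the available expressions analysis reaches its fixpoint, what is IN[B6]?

Answer: {a*b}

Derivation:
Converged values:
  B0:   IN={}   OUT={}
  B1:   IN={}   OUT={}
  B2:   IN={}   OUT={a*b, a+f}
  B3:   IN={a*b, a+f}   OUT={a*b}
  B4:   IN={a*b}   OUT={a*b}
  B5:   IN={a*b}   OUT={a*b}
  B6:   IN={a*b}   OUT={a*b}
  B7:   IN={a*b}   OUT={}
  B8:   IN={}   OUT={b-f}

Merge at B6: IN[B6] = OUT[B5] = {a*b}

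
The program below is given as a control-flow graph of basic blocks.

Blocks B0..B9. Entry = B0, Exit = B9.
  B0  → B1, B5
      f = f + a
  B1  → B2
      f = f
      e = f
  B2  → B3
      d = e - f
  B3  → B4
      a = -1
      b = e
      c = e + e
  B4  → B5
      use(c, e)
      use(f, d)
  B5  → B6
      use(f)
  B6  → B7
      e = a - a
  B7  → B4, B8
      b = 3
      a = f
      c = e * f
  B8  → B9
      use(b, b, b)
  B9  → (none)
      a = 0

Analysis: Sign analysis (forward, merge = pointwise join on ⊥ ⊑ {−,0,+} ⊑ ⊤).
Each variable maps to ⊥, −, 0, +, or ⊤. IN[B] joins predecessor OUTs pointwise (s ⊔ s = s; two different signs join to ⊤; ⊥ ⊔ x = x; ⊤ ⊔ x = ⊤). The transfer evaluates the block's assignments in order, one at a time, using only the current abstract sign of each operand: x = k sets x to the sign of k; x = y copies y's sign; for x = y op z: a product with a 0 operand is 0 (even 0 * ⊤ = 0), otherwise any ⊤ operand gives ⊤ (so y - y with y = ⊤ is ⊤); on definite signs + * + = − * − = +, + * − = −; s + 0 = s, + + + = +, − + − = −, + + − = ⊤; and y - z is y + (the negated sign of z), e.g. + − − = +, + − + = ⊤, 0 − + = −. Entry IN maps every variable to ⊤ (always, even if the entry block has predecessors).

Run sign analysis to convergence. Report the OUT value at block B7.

Answer: {a: ⊤, b: +, c: ⊤, d: ⊤, e: ⊤, f: ⊤}

Working:
Fixpoint table:
  B0:  IN=(all ⊤)  OUT=(all ⊤)
  B1:  IN=(all ⊤)  OUT=(all ⊤)
  B2:  IN=(all ⊤)  OUT=(all ⊤)
  B3:  IN=(all ⊤)  OUT={a:-; rest ⊤}
  B4:  IN=(all ⊤)  OUT=(all ⊤)
  B5:  IN=(all ⊤)  OUT=(all ⊤)
  B6:  IN=(all ⊤)  OUT=(all ⊤)
  B7:  IN=(all ⊤)  OUT={b:+; rest ⊤}
  B8:  IN={b:+; rest ⊤}  OUT={b:+; rest ⊤}
  B9:  IN={b:+; rest ⊤}  OUT={a:0, b:+; rest ⊤}

Merge at B7: IN[B7] = OUT[B6] = {a: ⊤, b: ⊤, c: ⊤, d: ⊤, e: ⊤, f: ⊤}
Applying B7's transfer function to that IN value gives OUT[B7] (row B7 above).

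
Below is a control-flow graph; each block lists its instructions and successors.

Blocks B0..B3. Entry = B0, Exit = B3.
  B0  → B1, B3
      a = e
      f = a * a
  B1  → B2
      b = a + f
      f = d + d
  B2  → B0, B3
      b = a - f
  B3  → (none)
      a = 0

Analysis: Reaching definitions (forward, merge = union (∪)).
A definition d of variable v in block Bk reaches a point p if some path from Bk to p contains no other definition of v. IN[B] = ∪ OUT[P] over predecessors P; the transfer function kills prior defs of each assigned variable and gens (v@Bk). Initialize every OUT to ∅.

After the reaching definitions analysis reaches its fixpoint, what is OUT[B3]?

Answer: {a@B3, b@B2, f@B0, f@B1}

Trace:
Per-block solution:
  B0: | IN={a@B0, b@B2, f@B1} | OUT={a@B0, b@B2, f@B0}
  B1: | IN={a@B0, b@B2, f@B0} | OUT={a@B0, b@B1, f@B1}
  B2: | IN={a@B0, b@B1, f@B1} | OUT={a@B0, b@B2, f@B1}
  B3: | IN={a@B0, b@B2, f@B0, f@B1} | OUT={a@B3, b@B2, f@B0, f@B1}

Merge at B3: IN[B3] = OUT[B0] ⊔ OUT[B2] = {a@B0, b@B2, f@B0, f@B1}
Applying B3's transfer function to that IN value gives OUT[B3] (row B3 above).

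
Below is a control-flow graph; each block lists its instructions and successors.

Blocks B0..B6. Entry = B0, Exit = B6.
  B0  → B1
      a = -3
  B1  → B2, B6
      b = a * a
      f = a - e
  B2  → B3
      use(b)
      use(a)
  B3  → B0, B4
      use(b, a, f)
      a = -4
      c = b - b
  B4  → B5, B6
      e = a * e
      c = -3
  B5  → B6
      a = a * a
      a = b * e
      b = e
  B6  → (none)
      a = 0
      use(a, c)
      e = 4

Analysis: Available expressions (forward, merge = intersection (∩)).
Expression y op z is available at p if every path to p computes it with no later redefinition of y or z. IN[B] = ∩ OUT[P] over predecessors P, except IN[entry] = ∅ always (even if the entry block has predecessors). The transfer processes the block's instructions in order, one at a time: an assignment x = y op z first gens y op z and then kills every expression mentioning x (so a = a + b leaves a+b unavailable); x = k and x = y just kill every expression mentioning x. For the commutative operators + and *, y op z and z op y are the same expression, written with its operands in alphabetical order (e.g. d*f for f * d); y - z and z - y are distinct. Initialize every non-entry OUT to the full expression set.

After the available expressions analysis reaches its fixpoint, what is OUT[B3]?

Converged values:
  B0:   IN={}   OUT={}
  B1:   IN={}   OUT={a*a, a-e}
  B2:   IN={a*a, a-e}   OUT={a*a, a-e}
  B3:   IN={a*a, a-e}   OUT={b-b}
  B4:   IN={b-b}   OUT={b-b}
  B5:   IN={b-b}   OUT={}
  B6:   IN={}   OUT={}

Merge at B3: IN[B3] = OUT[B2] = {a*a, a-e}
Applying B3's transfer function to that IN value gives OUT[B3] (row B3 above).

Answer: {b-b}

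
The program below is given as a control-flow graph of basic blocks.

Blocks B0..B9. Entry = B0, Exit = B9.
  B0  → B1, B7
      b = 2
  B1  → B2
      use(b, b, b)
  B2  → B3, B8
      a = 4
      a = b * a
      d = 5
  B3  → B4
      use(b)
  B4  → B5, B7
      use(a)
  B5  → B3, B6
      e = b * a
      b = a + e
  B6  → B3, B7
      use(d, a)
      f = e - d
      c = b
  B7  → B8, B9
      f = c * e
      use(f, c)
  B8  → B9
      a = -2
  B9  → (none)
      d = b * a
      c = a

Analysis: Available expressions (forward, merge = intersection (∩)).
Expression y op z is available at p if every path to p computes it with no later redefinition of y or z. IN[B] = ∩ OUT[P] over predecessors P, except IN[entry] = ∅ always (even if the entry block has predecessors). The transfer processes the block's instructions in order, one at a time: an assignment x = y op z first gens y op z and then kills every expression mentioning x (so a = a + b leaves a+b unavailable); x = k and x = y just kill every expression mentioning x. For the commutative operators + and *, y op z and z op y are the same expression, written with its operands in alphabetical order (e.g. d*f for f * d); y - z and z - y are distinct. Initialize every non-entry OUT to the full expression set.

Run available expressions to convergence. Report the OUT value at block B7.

Answer: {c*e}

Working:
Fixpoint table:
  B0:  IN={}  OUT={}
  B1:  IN={}  OUT={}
  B2:  IN={}  OUT={}
  B3:  IN={}  OUT={}
  B4:  IN={}  OUT={}
  B5:  IN={}  OUT={a+e}
  B6:  IN={a+e}  OUT={a+e, e-d}
  B7:  IN={}  OUT={c*e}
  B8:  IN={}  OUT={}
  B9:  IN={}  OUT={a*b}

Merge at B7: IN[B7] = OUT[B0] ∩ OUT[B4] ∩ OUT[B6] = {}
Applying B7's transfer function to that IN value gives OUT[B7] (row B7 above).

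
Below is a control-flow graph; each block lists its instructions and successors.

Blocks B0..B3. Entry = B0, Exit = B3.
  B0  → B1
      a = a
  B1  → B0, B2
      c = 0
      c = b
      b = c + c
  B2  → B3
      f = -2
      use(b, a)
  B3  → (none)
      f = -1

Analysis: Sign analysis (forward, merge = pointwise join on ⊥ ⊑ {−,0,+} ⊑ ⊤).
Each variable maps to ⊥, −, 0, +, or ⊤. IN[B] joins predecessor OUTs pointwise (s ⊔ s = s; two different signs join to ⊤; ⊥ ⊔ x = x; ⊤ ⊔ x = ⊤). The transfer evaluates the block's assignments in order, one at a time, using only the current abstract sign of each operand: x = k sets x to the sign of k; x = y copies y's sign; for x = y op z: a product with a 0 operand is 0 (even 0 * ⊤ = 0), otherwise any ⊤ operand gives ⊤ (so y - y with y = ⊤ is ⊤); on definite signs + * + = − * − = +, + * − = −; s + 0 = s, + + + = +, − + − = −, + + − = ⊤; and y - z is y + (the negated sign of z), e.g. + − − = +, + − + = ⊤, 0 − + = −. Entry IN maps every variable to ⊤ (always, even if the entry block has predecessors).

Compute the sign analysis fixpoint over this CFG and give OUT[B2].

Fixpoint table:
  B0:   IN=(all ⊤)   OUT=(all ⊤)
  B1:   IN=(all ⊤)   OUT=(all ⊤)
  B2:   IN=(all ⊤)   OUT={f:-; rest ⊤}
  B3:   IN={f:-; rest ⊤}   OUT={f:-; rest ⊤}

Merge at B2: IN[B2] = OUT[B1] = {a: ⊤, b: ⊤, c: ⊤, d: ⊤, e: ⊤, f: ⊤}
Applying B2's transfer function to that IN value gives OUT[B2] (row B2 above).

Answer: {a: ⊤, b: ⊤, c: ⊤, d: ⊤, e: ⊤, f: -}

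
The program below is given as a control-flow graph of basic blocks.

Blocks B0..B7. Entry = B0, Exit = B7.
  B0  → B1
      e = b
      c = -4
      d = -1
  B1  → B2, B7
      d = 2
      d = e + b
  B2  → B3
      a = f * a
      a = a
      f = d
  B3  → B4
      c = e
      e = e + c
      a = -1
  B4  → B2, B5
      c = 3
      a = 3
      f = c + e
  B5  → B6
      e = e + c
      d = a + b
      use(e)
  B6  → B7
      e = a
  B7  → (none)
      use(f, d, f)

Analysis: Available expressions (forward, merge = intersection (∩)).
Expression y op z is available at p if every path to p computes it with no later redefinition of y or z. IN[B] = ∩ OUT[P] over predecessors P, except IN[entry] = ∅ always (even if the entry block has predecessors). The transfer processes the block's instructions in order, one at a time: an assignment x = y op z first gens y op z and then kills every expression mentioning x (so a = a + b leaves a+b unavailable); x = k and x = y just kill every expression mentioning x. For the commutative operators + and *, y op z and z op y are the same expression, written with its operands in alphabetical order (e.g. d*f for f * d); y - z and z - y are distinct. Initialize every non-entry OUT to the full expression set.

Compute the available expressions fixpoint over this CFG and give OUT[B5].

Answer: {a+b}

Derivation:
Per-block solution:
  B0:   IN={}   OUT={}
  B1:   IN={}   OUT={b+e}
  B2:   IN={}   OUT={}
  B3:   IN={}   OUT={}
  B4:   IN={}   OUT={c+e}
  B5:   IN={c+e}   OUT={a+b}
  B6:   IN={a+b}   OUT={a+b}
  B7:   IN={}   OUT={}

Merge at B5: IN[B5] = OUT[B4] = {c+e}
Applying B5's transfer function to that IN value gives OUT[B5] (row B5 above).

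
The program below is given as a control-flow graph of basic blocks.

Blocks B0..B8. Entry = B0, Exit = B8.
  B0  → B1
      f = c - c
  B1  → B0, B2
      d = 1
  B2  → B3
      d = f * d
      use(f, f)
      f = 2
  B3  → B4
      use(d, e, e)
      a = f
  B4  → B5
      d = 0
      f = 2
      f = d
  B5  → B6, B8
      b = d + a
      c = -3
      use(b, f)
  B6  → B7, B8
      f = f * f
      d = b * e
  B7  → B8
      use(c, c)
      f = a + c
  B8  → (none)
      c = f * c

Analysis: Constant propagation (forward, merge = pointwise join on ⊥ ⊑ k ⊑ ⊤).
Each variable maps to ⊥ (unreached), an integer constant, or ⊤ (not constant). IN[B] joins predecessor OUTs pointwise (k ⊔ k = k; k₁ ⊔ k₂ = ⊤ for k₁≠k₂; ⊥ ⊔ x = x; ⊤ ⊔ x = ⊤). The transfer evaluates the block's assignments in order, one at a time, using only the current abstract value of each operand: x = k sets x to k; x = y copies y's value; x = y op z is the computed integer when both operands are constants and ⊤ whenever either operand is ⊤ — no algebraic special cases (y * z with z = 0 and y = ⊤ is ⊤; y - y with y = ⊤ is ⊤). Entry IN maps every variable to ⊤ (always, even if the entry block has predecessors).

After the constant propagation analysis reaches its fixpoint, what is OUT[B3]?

Answer: {a: 2, b: ⊤, c: ⊤, d: ⊤, e: ⊤, f: 2}

Derivation:
Converged values:
  B0:   IN=(all ⊤)   OUT=(all ⊤)
  B1:   IN=(all ⊤)   OUT={d:1; rest ⊤}
  B2:   IN={d:1; rest ⊤}   OUT={f:2; rest ⊤}
  B3:   IN={f:2; rest ⊤}   OUT={a:2, f:2; rest ⊤}
  B4:   IN={a:2, f:2; rest ⊤}   OUT={a:2, d:0, f:0; rest ⊤}
  B5:   IN={a:2, d:0, f:0; rest ⊤}   OUT={a:2, b:2, c:-3, d:0, f:0; rest ⊤}
  B6:   IN={a:2, b:2, c:-3, d:0, f:0; rest ⊤}   OUT={a:2, b:2, c:-3, f:0; rest ⊤}
  B7:   IN={a:2, b:2, c:-3, f:0; rest ⊤}   OUT={a:2, b:2, c:-3, f:-1; rest ⊤}
  B8:   IN={a:2, b:2, c:-3; rest ⊤}   OUT={a:2, b:2; rest ⊤}

Merge at B3: IN[B3] = OUT[B2] = {a: ⊤, b: ⊤, c: ⊤, d: ⊤, e: ⊤, f: 2}
Applying B3's transfer function to that IN value gives OUT[B3] (row B3 above).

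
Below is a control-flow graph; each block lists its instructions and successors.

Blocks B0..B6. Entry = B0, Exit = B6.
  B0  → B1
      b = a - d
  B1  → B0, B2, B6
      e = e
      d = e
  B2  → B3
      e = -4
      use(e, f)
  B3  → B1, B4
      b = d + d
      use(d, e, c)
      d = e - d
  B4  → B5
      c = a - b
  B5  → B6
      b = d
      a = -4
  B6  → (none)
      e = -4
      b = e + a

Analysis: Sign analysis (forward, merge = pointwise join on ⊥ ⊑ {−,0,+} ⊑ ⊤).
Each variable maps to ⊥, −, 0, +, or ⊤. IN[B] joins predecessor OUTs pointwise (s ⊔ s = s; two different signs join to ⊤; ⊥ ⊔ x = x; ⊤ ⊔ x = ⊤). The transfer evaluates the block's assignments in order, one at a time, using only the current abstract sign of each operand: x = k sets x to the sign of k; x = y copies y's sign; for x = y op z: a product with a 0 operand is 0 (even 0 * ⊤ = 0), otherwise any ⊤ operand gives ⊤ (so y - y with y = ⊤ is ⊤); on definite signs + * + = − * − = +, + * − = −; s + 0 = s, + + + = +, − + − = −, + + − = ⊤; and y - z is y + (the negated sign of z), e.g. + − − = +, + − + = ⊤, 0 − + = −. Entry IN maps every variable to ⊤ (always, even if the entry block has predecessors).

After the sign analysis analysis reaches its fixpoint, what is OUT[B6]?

Fixpoint table:
  B0: | IN=(all ⊤) | OUT=(all ⊤)
  B1: | IN=(all ⊤) | OUT=(all ⊤)
  B2: | IN=(all ⊤) | OUT={e:-; rest ⊤}
  B3: | IN={e:-; rest ⊤} | OUT={e:-; rest ⊤}
  B4: | IN={e:-; rest ⊤} | OUT={e:-; rest ⊤}
  B5: | IN={e:-; rest ⊤} | OUT={a:-, e:-; rest ⊤}
  B6: | IN=(all ⊤) | OUT={e:-; rest ⊤}

Merge at B6: IN[B6] = OUT[B1] ⊔ OUT[B5] = {a: ⊤, b: ⊤, c: ⊤, d: ⊤, e: ⊤, f: ⊤}
Applying B6's transfer function to that IN value gives OUT[B6] (row B6 above).

Answer: {a: ⊤, b: ⊤, c: ⊤, d: ⊤, e: -, f: ⊤}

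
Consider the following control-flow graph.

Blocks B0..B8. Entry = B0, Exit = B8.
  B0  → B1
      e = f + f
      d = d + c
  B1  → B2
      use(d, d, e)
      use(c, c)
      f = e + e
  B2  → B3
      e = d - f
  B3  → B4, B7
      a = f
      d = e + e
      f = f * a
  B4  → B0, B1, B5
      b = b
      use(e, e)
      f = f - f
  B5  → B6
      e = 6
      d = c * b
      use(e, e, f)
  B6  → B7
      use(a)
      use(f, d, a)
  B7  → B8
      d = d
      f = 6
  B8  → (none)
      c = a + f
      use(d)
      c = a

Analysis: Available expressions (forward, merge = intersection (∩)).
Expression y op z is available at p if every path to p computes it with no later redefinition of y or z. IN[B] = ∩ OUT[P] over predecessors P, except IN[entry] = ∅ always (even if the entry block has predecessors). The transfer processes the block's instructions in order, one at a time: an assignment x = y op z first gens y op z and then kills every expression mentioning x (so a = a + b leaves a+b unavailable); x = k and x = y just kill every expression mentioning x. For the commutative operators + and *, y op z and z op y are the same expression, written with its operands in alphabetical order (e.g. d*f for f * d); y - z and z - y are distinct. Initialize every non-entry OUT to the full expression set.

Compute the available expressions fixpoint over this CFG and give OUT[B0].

Answer: {f+f}

Derivation:
Converged values:
  B0: | IN={} | OUT={f+f}
  B1: | IN={} | OUT={e+e}
  B2: | IN={e+e} | OUT={d-f}
  B3: | IN={d-f} | OUT={e+e}
  B4: | IN={e+e} | OUT={e+e}
  B5: | IN={e+e} | OUT={b*c}
  B6: | IN={b*c} | OUT={b*c}
  B7: | IN={} | OUT={}
  B8: | IN={} | OUT={a+f}

Merge at B0 (entry node, so the boundary value {} is joined with the incoming edge(s)): IN[B0] = {} ∩ OUT[B4] = {}
Applying B0's transfer function to that IN value gives OUT[B0] (row B0 above).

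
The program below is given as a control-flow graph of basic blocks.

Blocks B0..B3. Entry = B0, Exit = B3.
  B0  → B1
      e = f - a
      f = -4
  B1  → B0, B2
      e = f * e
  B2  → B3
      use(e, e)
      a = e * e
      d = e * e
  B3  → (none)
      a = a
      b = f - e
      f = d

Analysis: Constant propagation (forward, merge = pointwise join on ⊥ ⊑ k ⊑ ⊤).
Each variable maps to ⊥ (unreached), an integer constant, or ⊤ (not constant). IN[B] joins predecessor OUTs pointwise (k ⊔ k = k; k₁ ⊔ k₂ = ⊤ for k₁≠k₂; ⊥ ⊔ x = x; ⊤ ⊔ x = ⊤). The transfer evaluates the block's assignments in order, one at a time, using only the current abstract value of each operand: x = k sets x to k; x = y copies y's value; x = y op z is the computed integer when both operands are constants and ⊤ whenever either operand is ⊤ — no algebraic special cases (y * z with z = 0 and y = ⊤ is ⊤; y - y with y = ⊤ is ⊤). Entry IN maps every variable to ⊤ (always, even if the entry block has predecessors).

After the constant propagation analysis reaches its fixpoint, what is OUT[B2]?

Answer: {a: ⊤, b: ⊤, c: ⊤, d: ⊤, e: ⊤, f: -4}

Trace:
Fixpoint table:
  B0:   IN=(all ⊤)   OUT={f:-4; rest ⊤}
  B1:   IN={f:-4; rest ⊤}   OUT={f:-4; rest ⊤}
  B2:   IN={f:-4; rest ⊤}   OUT={f:-4; rest ⊤}
  B3:   IN={f:-4; rest ⊤}   OUT=(all ⊤)

Merge at B2: IN[B2] = OUT[B1] = {a: ⊤, b: ⊤, c: ⊤, d: ⊤, e: ⊤, f: -4}
Applying B2's transfer function to that IN value gives OUT[B2] (row B2 above).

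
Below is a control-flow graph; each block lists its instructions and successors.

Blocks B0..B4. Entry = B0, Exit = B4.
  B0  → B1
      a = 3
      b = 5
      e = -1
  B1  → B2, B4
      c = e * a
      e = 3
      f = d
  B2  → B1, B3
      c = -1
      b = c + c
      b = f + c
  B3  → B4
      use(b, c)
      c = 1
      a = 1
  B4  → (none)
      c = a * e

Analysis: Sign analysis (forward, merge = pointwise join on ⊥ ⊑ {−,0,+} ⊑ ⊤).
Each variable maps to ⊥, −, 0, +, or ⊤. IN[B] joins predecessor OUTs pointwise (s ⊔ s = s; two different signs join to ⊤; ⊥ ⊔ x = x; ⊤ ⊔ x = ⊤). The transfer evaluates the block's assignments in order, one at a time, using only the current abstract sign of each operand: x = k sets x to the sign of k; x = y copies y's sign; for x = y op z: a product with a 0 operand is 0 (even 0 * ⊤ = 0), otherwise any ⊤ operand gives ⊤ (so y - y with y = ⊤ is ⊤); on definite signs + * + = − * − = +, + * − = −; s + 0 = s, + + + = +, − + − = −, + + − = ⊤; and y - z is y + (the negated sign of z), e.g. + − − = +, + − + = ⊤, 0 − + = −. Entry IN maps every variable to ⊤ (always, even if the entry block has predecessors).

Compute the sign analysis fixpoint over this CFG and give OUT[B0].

Per-block solution:
  B0:   IN=(all ⊤)   OUT={a:+, b:+, e:-; rest ⊤}
  B1:   IN={a:+; rest ⊤}   OUT={a:+, e:+; rest ⊤}
  B2:   IN={a:+, e:+; rest ⊤}   OUT={a:+, c:-, e:+; rest ⊤}
  B3:   IN={a:+, c:-, e:+; rest ⊤}   OUT={a:+, c:+, e:+; rest ⊤}
  B4:   IN={a:+, e:+; rest ⊤}   OUT={a:+, c:+, e:+; rest ⊤}

B0 is the boundary node: IN[B0] = {a: ⊤, b: ⊤, c: ⊤, d: ⊤, e: ⊤, f: ⊤}
Applying B0's transfer function to that IN value gives OUT[B0] (row B0 above).

Answer: {a: +, b: +, c: ⊤, d: ⊤, e: -, f: ⊤}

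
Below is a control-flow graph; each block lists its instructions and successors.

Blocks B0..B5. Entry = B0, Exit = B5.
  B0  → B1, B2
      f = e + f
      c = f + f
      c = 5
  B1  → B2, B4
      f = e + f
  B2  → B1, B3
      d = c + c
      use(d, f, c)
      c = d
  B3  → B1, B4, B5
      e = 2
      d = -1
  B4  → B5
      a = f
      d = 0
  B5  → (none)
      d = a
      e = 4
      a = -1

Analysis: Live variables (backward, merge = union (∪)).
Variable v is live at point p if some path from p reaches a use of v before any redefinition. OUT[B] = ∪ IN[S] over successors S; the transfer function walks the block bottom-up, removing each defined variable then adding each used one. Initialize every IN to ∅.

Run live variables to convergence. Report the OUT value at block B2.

Converged values:
  B0:  IN={a, e, f}  OUT={a, c, e, f}
  B1:  IN={a, c, e, f}  OUT={a, c, e, f}
  B2:  IN={a, c, e, f}  OUT={a, c, e, f}
  B3:  IN={a, c, f}  OUT={a, c, e, f}
  B4:  IN={f}  OUT={a}
  B5:  IN={a}  OUT={}

Merge at B2: OUT[B2] = IN[B1] ⊔ IN[B3] = {a, c, e, f}

Answer: {a, c, e, f}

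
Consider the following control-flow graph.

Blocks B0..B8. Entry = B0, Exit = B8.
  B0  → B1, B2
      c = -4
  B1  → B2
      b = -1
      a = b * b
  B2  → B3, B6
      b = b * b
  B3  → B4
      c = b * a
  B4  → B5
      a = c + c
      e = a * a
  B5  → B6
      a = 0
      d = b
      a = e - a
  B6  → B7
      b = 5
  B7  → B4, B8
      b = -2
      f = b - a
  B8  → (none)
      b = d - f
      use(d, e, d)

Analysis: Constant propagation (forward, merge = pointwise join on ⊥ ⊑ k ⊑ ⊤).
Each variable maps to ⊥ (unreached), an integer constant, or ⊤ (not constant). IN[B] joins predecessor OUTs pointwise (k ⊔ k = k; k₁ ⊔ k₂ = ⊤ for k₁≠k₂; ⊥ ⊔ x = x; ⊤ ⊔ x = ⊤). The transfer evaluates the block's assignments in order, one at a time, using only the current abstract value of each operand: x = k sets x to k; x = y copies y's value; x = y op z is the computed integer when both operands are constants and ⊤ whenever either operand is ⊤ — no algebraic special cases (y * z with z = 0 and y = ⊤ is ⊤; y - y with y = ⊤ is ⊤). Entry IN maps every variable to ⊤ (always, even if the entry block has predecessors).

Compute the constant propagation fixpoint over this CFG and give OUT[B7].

Fixpoint table:
  B0:  IN=(all ⊤)  OUT={c:-4; rest ⊤}
  B1:  IN={c:-4; rest ⊤}  OUT={a:1, b:-1, c:-4; rest ⊤}
  B2:  IN={c:-4; rest ⊤}  OUT={c:-4; rest ⊤}
  B3:  IN={c:-4; rest ⊤}  OUT=(all ⊤)
  B4:  IN=(all ⊤)  OUT=(all ⊤)
  B5:  IN=(all ⊤)  OUT=(all ⊤)
  B6:  IN=(all ⊤)  OUT={b:5; rest ⊤}
  B7:  IN={b:5; rest ⊤}  OUT={b:-2; rest ⊤}
  B8:  IN={b:-2; rest ⊤}  OUT=(all ⊤)

Merge at B7: IN[B7] = OUT[B6] = {a: ⊤, b: 5, c: ⊤, d: ⊤, e: ⊤, f: ⊤}
Applying B7's transfer function to that IN value gives OUT[B7] (row B7 above).

Answer: {a: ⊤, b: -2, c: ⊤, d: ⊤, e: ⊤, f: ⊤}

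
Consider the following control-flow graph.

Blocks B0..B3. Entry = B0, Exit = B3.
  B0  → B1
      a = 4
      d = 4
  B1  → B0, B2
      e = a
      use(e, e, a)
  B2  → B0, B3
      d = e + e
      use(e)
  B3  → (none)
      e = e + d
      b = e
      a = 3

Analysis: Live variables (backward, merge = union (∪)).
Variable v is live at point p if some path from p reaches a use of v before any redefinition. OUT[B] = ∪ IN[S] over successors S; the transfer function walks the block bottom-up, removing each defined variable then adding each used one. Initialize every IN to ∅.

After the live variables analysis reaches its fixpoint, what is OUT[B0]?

Answer: {a}

Working:
Fixpoint table:
  B0: | IN={} | OUT={a}
  B1: | IN={a} | OUT={e}
  B2: | IN={e} | OUT={d, e}
  B3: | IN={d, e} | OUT={}

Merge at B0: OUT[B0] = IN[B1] = {a}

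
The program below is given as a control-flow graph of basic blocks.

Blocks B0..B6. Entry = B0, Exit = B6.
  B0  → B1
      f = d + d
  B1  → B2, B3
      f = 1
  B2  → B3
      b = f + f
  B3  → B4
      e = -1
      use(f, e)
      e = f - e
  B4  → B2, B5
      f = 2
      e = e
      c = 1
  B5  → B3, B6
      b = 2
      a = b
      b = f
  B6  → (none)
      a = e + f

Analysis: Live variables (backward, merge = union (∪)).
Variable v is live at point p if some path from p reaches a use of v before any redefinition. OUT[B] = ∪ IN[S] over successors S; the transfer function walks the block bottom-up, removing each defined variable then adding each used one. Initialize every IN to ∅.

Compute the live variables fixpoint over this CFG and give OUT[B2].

Converged values:
  B0: | IN={d} | OUT={}
  B1: | IN={} | OUT={f}
  B2: | IN={f} | OUT={f}
  B3: | IN={f} | OUT={e}
  B4: | IN={e} | OUT={e, f}
  B5: | IN={e, f} | OUT={e, f}
  B6: | IN={e, f} | OUT={}

Merge at B2: OUT[B2] = IN[B3] = {f}

Answer: {f}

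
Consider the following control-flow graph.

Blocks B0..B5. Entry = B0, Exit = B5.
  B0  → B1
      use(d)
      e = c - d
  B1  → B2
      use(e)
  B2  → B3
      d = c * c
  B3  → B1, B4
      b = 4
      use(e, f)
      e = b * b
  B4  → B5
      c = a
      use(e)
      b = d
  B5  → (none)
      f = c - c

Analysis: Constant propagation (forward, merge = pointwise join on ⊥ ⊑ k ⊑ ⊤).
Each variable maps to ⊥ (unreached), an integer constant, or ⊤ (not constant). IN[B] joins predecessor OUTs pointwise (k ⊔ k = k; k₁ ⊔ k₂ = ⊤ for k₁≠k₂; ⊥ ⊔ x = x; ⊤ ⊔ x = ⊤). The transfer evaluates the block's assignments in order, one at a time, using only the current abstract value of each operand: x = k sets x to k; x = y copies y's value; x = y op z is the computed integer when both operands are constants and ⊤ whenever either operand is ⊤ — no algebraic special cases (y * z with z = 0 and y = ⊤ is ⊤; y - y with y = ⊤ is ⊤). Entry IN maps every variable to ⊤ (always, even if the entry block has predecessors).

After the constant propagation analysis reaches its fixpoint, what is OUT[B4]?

Answer: {a: ⊤, b: ⊤, c: ⊤, d: ⊤, e: 16, f: ⊤}

Derivation:
Per-block solution:
  B0: | IN=(all ⊤) | OUT=(all ⊤)
  B1: | IN=(all ⊤) | OUT=(all ⊤)
  B2: | IN=(all ⊤) | OUT=(all ⊤)
  B3: | IN=(all ⊤) | OUT={b:4, e:16; rest ⊤}
  B4: | IN={b:4, e:16; rest ⊤} | OUT={e:16; rest ⊤}
  B5: | IN={e:16; rest ⊤} | OUT={e:16; rest ⊤}

Merge at B4: IN[B4] = OUT[B3] = {a: ⊤, b: 4, c: ⊤, d: ⊤, e: 16, f: ⊤}
Applying B4's transfer function to that IN value gives OUT[B4] (row B4 above).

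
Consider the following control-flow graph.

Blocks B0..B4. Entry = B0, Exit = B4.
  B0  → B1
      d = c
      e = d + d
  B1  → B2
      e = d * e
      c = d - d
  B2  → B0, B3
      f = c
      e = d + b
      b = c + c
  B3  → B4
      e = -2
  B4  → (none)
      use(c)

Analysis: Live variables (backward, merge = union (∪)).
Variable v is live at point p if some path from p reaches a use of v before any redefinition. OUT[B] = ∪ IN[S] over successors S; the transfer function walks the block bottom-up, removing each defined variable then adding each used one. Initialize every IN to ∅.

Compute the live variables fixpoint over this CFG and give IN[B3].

Fixpoint table:
  B0:   IN={b, c}   OUT={b, d, e}
  B1:   IN={b, d, e}   OUT={b, c, d}
  B2:   IN={b, c, d}   OUT={b, c}
  B3:   IN={c}   OUT={c}
  B4:   IN={c}   OUT={}

Merge at B3: OUT[B3] = IN[B4] = {c}
Applying B3's transfer function to that OUT value gives IN[B3] (row B3 above).

Answer: {c}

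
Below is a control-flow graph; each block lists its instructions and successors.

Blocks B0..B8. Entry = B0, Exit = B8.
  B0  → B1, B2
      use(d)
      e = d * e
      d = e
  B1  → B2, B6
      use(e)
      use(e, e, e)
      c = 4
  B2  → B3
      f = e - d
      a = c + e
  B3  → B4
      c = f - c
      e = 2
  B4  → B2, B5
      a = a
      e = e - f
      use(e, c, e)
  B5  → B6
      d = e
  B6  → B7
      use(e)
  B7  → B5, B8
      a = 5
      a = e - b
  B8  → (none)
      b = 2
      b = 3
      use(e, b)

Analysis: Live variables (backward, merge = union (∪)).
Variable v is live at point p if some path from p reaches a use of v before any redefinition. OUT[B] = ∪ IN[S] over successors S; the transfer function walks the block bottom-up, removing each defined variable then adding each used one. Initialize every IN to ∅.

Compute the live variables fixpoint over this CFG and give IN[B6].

Answer: {b, e}

Trace:
Fixpoint table:
  B0:  IN={b, c, d, e}  OUT={b, c, d, e}
  B1:  IN={b, d, e}  OUT={b, c, d, e}
  B2:  IN={b, c, d, e}  OUT={a, b, c, d, f}
  B3:  IN={a, b, c, d, f}  OUT={a, b, c, d, e, f}
  B4:  IN={a, b, c, d, e, f}  OUT={b, c, d, e}
  B5:  IN={b, e}  OUT={b, e}
  B6:  IN={b, e}  OUT={b, e}
  B7:  IN={b, e}  OUT={b, e}
  B8:  IN={e}  OUT={}

Merge at B6: OUT[B6] = IN[B7] = {b, e}
Applying B6's transfer function to that OUT value gives IN[B6] (row B6 above).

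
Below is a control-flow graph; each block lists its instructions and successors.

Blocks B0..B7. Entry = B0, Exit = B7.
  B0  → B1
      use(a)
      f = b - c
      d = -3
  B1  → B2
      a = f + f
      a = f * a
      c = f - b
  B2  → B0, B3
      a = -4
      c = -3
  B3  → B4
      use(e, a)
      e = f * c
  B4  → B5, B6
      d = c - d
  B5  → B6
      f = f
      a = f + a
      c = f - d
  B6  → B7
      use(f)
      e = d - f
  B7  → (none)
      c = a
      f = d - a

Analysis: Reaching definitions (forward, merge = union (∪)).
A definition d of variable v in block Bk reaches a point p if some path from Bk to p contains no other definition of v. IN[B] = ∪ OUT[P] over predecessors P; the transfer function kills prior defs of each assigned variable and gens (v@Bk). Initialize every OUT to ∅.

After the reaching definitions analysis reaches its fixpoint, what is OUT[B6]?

Answer: {a@B2, a@B5, c@B2, c@B5, d@B4, e@B6, f@B0, f@B5}

Derivation:
Converged values:
  B0:  IN={a@B2, c@B2, d@B0, f@B0}  OUT={a@B2, c@B2, d@B0, f@B0}
  B1:  IN={a@B2, c@B2, d@B0, f@B0}  OUT={a@B1, c@B1, d@B0, f@B0}
  B2:  IN={a@B1, c@B1, d@B0, f@B0}  OUT={a@B2, c@B2, d@B0, f@B0}
  B3:  IN={a@B2, c@B2, d@B0, f@B0}  OUT={a@B2, c@B2, d@B0, e@B3, f@B0}
  B4:  IN={a@B2, c@B2, d@B0, e@B3, f@B0}  OUT={a@B2, c@B2, d@B4, e@B3, f@B0}
  B5:  IN={a@B2, c@B2, d@B4, e@B3, f@B0}  OUT={a@B5, c@B5, d@B4, e@B3, f@B5}
  B6:  IN={a@B2, a@B5, c@B2, c@B5, d@B4, e@B3, f@B0, f@B5}  OUT={a@B2, a@B5, c@B2, c@B5, d@B4, e@B6, f@B0, f@B5}
  B7:  IN={a@B2, a@B5, c@B2, c@B5, d@B4, e@B6, f@B0, f@B5}  OUT={a@B2, a@B5, c@B7, d@B4, e@B6, f@B7}

Merge at B6: IN[B6] = OUT[B4] ⊔ OUT[B5] = {a@B2, a@B5, c@B2, c@B5, d@B4, e@B3, f@B0, f@B5}
Applying B6's transfer function to that IN value gives OUT[B6] (row B6 above).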